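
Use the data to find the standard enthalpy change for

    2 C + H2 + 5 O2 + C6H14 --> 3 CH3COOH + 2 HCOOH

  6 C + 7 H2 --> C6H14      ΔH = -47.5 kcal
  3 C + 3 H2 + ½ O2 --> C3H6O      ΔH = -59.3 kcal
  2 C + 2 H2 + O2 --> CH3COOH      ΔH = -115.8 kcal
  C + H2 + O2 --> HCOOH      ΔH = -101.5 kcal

equation 1 reversed (reverse to put C6H14 on the reactant side): +47.5 kcal
equation 2: not needed (C3H6O appears nowhere else).
equation 3 × 3 (scale by 3 for the 3 CH3COOH): (3)·(-115.8) = -347.4 kcal
equation 4 × 2 (×2 to match 2 HCOOH in the target): (2)·(-101.5) = -203.0 kcal
ΔH = (-1)·(-47.5) + (3)·(-115.8) + (2)·(-101.5) = -502.9 kcal

ΔH = -502.9 kcal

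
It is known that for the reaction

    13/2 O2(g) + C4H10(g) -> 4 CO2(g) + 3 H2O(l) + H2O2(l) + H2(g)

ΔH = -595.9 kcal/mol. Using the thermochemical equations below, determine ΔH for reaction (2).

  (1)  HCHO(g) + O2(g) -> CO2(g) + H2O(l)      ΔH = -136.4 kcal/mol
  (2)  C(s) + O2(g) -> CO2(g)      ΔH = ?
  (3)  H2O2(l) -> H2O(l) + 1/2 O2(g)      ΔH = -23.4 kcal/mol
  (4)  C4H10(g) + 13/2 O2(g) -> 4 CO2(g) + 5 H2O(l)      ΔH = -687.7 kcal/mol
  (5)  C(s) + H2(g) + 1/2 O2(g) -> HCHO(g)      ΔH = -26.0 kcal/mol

ΔH = -94.0 kcal/mol

(1) reversed: +136.4 kcal/mol
(2) as written: contributes x
(3) reversed (H2O2(l) must end up as a product): +23.4 kcal/mol
(4) as written (C4H10(g) already on the reactant side): -687.7 kcal/mol
(5) reversed (reverse to put H2(g) on the product side): +26.0 kcal/mol
-595.9 = (+136.4) + (+23.4) + (-687.7) + (+26.0) + x
x = (-595.9 − (-501.9)) / (1) = -94.0 kcal/mol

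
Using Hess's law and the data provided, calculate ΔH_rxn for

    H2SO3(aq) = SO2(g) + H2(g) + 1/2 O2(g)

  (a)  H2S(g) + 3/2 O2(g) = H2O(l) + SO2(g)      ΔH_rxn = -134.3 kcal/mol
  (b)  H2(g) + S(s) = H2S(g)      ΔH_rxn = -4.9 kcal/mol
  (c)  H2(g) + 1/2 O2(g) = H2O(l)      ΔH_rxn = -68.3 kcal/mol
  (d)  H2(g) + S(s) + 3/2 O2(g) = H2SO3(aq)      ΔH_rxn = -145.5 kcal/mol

ΔH_rxn = 74.6 kcal/mol

(a) as written (SO2(g) already on the product side): -134.3 kcal/mol
(b) as written: -4.9 kcal/mol
(c) reversed: +68.3 kcal/mol
(d) reversed (H2SO3(aq) must end up as a reactant): +145.5 kcal/mol
ΔH_rxn = (1)·(-134.3) + (1)·(-4.9) + (-1)·(-68.3) + (-1)·(-145.5) = 74.6 kcal/mol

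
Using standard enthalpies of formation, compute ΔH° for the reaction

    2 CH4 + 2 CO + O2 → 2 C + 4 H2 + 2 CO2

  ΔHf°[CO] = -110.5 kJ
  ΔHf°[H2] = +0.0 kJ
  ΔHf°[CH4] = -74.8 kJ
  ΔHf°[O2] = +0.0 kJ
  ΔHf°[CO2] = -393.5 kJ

Products: 2·(+0.0) + 4·(+0.0) + 2·(-393.5) = -787.0
Reactants: 2·(-74.8) + 2·(-110.5) + 1·(+0.0) = -370.6
ΔH° = (-787.0) − (-370.6) = -416.4 kJ

ΔH° = -416.4 kJ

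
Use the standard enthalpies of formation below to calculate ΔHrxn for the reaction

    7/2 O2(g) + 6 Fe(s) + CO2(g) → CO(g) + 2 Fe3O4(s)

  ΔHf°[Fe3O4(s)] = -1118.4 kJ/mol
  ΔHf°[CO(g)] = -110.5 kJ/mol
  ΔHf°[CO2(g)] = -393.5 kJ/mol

Products: 1·(-110.5) + 2·(-1118.4) = -2347.3
Reactants: 7/2·(+0.0) + 6·(+0.0) + 1·(-393.5) = -393.5
ΔHrxn = (-2347.3) − (-393.5) = -1953.8 kJ/mol

ΔHrxn = -1953.8 kJ/mol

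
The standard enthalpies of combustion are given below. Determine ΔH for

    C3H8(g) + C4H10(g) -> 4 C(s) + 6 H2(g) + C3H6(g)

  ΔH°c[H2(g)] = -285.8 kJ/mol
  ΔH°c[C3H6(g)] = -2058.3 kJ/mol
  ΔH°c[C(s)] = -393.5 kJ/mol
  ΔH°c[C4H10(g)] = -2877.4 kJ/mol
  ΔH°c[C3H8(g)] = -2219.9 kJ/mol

ΔH = 249.8 kJ/mol

With combustion enthalpies, reactants minus products:
= [1·(-2219.9) + 1·(-2877.4)] − [4·(-393.5) + 6·(-285.8) + 1·(-2058.3)]
= 249.8 kJ/mol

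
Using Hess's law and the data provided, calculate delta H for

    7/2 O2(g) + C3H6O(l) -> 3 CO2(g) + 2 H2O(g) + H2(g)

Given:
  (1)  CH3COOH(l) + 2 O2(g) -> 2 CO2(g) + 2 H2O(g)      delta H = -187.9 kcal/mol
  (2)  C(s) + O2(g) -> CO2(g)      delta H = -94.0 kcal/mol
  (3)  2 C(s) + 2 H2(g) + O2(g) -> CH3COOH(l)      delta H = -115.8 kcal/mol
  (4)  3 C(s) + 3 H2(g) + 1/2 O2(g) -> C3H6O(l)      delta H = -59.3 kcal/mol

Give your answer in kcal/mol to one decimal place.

delta H = -338.4 kcal/mol

(1) as written (H2O(g) already on the product side): -187.9 kcal/mol
(2) as written: -94.0 kcal/mol
(3) as written: -115.8 kcal/mol
(4) reversed (reverse to put C3H6O(l) on the reactant side): +59.3 kcal/mol
delta H = (1)·(-187.9) + (1)·(-94.0) + (1)·(-115.8) + (-1)·(-59.3) = -338.4 kcal/mol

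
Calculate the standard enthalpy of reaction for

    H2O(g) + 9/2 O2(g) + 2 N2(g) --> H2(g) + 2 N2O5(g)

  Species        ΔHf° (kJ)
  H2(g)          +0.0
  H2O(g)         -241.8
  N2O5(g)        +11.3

ΔH_rxn = 264.4 kJ

Products: 1·(+0.0) + 2·(+11.3) = +22.6
Reactants: 1·(-241.8) + 9/2·(+0.0) + 2·(+0.0) = -241.8
ΔH_rxn = (+22.6) − (-241.8) = 264.4 kJ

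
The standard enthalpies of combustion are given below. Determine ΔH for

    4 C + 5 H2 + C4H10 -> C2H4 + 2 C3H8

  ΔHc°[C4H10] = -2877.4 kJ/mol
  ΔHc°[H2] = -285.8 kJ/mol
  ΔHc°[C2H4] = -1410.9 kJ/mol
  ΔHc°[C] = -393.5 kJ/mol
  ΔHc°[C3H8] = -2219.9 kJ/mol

Using ΔH = Σ nΔHc°(reactants) − Σ nΔHc°(products):
= [4·(-393.5) + 5·(-285.8) + 1·(-2877.4)] − [1·(-1410.9) + 2·(-2219.9)]
= -29.7 kJ/mol

ΔH = -29.7 kJ/mol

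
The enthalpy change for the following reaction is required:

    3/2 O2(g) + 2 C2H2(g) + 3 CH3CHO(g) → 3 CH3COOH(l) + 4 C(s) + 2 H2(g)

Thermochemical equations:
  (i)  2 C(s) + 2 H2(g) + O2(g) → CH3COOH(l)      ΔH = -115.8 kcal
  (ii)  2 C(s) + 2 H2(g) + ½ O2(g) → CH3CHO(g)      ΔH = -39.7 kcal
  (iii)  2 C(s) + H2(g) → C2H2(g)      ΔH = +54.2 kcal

ΔH = -336.7 kcal

(i) × 3 (scale by 3 for the 3 CH3COOH(l)): (3)·(-115.8) = -347.4 kcal
(ii) reversed and × 3 (reverse to put CH3CHO(g) on the reactant side; scale by 3 for the 3 CH3CHO(g)): (-3)·(-39.7) = +119.1 kcal
(iii) reversed and × 2 (C2H2(g) must end up as a reactant; scale by 2 for the 2 C2H2(g)): (-2)·(+54.2) = -108.4 kcal
ΔH = (-347.4) + (+119.1) + (-108.4) = -336.7 kcal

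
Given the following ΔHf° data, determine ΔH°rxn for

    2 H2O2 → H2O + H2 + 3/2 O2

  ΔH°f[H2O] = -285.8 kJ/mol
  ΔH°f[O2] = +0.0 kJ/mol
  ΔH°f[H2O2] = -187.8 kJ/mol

ΔH°rxn = 89.8 kJ/mol

Products: 1·(-285.8) + 1·(+0.0) + 3/2·(+0.0) = -285.8
Reactants: 2·(-187.8) = -375.6
ΔH°rxn = (-285.8) − (-375.6) = 89.8 kJ/mol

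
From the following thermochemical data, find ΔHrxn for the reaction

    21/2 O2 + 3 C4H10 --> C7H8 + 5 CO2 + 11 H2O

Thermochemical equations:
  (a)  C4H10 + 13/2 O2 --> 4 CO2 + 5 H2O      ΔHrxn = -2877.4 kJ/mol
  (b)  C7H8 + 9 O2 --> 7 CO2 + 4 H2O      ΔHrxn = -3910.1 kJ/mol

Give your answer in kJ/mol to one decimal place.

ΔHrxn = -4722.1 kJ/mol

(a) × 3 (scale by 3 for the 3 C4H10): (3)·(-2877.4) = -8632.2 kJ/mol
(b) reversed (C7H8 must end up as a product): +3910.1 kJ/mol
ΔHrxn = (3)·(-2877.4) + (-1)·(-3910.1) = -4722.1 kJ/mol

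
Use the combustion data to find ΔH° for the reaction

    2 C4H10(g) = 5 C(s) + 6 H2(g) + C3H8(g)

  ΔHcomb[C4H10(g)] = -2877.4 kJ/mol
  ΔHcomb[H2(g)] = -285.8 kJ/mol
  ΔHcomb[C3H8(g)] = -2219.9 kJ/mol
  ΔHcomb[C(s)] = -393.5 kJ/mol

Using ΔH = Σ nΔHc°(reactants) − Σ nΔHc°(products):
= [2·(-2877.4)] − [5·(-393.5) + 6·(-285.8) + 1·(-2219.9)]
= 147.4 kJ/mol

ΔH° = 147.4 kJ/mol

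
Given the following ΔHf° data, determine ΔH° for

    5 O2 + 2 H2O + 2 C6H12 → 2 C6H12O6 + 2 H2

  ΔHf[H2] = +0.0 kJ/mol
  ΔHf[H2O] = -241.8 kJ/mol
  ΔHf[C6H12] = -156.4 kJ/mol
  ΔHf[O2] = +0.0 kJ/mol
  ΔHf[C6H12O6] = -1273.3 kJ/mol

Products: 2·(-1273.3) + 2·(+0.0) = -2546.6
Reactants: 5·(+0.0) + 2·(-241.8) + 2·(-156.4) = -796.4
ΔH° = (-2546.6) − (-796.4) = -1750.2 kJ/mol

ΔH° = -1750.2 kJ/mol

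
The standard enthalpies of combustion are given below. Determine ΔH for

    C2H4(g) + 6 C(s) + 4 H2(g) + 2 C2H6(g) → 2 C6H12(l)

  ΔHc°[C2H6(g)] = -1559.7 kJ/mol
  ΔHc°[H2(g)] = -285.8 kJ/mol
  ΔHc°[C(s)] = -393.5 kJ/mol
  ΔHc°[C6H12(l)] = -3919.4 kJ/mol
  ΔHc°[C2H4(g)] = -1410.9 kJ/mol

ΔH = -195.7 kJ/mol

With combustion enthalpies, reactants minus products:
= [1·(-1410.9) + 6·(-393.5) + 4·(-285.8) + 2·(-1559.7)] − [2·(-3919.4)]
= -195.7 kJ/mol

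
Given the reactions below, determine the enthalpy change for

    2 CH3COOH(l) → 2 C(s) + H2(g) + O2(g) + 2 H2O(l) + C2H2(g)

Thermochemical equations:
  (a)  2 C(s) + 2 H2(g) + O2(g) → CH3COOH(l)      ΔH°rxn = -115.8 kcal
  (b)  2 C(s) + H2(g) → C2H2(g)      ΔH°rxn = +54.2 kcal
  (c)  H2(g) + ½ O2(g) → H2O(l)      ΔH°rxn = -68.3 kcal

(a) reversed and × 2 (CH3COOH(l) must end up as a reactant; ×2 to match 2 CH3COOH(l) in the target): (-2)·(-115.8) = +231.6 kcal
(b) as written (C2H2(g) already on the product side): +54.2 kcal
(c) × 2 (scale by 2 for the 2 H2O(l)): (2)·(-68.3) = -136.6 kcal
Summing the manipulated equations, ΔH°rxn = (+231.6) + (+54.2) + (-136.6) = 149.2 kcal

ΔH°rxn = 149.2 kcal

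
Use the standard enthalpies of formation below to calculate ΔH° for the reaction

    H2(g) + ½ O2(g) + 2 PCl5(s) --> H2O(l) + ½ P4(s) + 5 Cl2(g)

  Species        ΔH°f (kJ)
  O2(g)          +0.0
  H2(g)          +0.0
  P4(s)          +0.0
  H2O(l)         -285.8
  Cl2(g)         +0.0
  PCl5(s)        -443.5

Products: 1·(-285.8) + 1/2·(+0.0) + 5·(+0.0) = -285.8
Reactants: 1·(+0.0) + 1/2·(+0.0) + 2·(-443.5) = -887.0
ΔH° = (-285.8) − (-887.0) = 601.2 kJ

ΔH° = 601.2 kJ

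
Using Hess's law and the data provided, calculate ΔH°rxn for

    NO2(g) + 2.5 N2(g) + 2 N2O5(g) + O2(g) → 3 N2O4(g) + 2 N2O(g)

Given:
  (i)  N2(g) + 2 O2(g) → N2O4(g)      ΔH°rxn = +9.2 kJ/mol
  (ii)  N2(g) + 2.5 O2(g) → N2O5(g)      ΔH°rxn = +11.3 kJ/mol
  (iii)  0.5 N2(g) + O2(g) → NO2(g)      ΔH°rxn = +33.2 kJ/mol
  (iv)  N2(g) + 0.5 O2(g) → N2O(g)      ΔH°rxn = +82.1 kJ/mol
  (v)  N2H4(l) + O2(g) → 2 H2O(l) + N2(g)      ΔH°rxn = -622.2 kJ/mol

ΔH°rxn = 136.0 kJ/mol

(i) × 3: (3)·(+9.2) = +27.6 kJ/mol
(ii) reversed and × 2: (-2)·(+11.3) = -22.6 kJ/mol
(iii) reversed: -33.2 kJ/mol
(iv) × 2: (2)·(+82.1) = +164.2 kJ/mol
(v): not needed.
ΔH°rxn = (3)·(+9.2) + (-2)·(+11.3) + (-1)·(+33.2) + (2)·(+82.1) = 136.0 kJ/mol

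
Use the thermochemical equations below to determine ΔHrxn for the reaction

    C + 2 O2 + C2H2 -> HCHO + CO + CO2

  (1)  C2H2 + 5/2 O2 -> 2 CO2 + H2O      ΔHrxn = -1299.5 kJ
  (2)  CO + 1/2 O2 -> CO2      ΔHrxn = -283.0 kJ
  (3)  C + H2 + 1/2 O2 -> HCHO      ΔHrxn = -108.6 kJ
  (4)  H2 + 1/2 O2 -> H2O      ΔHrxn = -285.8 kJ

ΔHrxn = -839.3 kJ

(1) as written (C2H2 already on the reactant side): -1299.5 kJ
(2) reversed (reverse to put CO on the product side): +283.0 kJ
(3) as written (HCHO already on the product side): -108.6 kJ
(4) reversed: +285.8 kJ
Combining the equations, ΔHrxn = (-1299.5) + (+283.0) + (-108.6) + (+285.8) = -839.3 kJ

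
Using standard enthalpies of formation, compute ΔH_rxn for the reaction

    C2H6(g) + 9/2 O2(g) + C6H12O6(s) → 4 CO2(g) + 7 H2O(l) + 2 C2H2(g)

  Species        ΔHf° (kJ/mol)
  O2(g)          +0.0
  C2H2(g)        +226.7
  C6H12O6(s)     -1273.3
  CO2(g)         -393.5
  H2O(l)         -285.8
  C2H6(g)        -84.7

Products: 4·(-393.5) + 7·(-285.8) + 2·(+226.7) = -3121.2
Reactants: 1·(-84.7) + 9/2·(+0.0) + 1·(-1273.3) = -1358.0
ΔH_rxn = (-3121.2) − (-1358.0) = -1763.2 kJ/mol

ΔH_rxn = -1763.2 kJ/mol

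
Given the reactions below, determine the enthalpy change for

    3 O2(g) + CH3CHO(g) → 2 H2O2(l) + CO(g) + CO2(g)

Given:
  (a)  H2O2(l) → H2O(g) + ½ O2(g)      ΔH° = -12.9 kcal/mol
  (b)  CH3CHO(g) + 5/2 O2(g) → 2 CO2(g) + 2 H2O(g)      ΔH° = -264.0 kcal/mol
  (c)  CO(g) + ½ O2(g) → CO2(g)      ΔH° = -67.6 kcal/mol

ΔH° = -170.6 kcal/mol

(a) reversed and × 2: (-2)·(-12.9) = +25.8 kcal/mol
(b) as written: -264.0 kcal/mol
(c) reversed: +67.6 kcal/mol
Summing the manipulated equations, ΔH° = (+25.8) + (-264.0) + (+67.6) = -170.6 kcal/mol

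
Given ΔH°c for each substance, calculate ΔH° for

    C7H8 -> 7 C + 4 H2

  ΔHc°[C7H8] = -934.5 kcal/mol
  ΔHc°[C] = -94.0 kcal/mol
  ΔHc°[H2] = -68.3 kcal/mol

Using ΔH = Σ nΔHc°(reactants) − Σ nΔHc°(products):
= [1·(-934.5)] − [7·(-94.0) + 4·(-68.3)]
= -3.3 kcal/mol

ΔH° = -3.3 kcal/mol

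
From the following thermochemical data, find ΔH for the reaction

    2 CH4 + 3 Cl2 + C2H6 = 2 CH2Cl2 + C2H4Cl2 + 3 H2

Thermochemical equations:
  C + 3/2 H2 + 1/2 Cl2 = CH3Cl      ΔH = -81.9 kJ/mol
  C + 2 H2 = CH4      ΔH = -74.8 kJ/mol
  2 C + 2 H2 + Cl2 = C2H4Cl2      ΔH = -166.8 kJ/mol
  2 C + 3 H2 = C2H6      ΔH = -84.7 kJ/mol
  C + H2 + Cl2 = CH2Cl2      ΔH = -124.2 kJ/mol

equation 1: not needed (CH3Cl appears nowhere else).
equation 2 reversed and × 2 (CH4 must end up as a reactant; ×2 to match 2 CH4 in the target): (-2)·(-74.8) = +149.6 kJ/mol
equation 3 as written (C2H4Cl2 already on the product side): -166.8 kJ/mol
equation 4 reversed (reverse to put C2H6 on the reactant side): +84.7 kJ/mol
equation 5 × 2 (×2 to match 2 CH2Cl2 in the target): (2)·(-124.2) = -248.4 kJ/mol
Since enthalpy is a state function, ΔH = (-2)·(-74.8) + (1)·(-166.8) + (-1)·(-84.7) + (2)·(-124.2) = -180.9 kJ/mol

ΔH = -180.9 kJ/mol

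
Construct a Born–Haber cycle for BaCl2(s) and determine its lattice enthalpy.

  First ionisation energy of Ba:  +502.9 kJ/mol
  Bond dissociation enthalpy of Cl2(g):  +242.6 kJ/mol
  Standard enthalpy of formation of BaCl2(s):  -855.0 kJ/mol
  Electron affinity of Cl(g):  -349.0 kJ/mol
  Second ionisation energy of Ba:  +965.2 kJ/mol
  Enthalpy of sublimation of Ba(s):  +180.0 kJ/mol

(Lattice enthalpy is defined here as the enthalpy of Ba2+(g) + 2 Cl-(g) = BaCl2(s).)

U = -2047.7 kJ/mol

ΔHf° = 1·ΔHsub + 1·(ΣIE) + 1·D(Cl2) + 2·EA + U
-855.0 = 1·(+180.0) + 1·(+1468.1) + 1·(+242.6) + 2·(-349.0) + U
U = -855.0 − (+1192.7) = -2047.7 kJ/mol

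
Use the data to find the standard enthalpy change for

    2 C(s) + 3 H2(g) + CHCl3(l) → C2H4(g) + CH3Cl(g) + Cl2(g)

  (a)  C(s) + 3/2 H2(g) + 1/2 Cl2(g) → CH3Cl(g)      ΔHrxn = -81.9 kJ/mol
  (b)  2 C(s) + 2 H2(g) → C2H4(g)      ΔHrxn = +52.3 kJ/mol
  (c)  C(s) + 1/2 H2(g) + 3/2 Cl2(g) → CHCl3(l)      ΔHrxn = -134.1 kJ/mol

(a) as written: -81.9 kJ/mol
(b) as written: +52.3 kJ/mol
(c) reversed: +134.1 kJ/mol
Since enthalpy is a state function, ΔHrxn = (1)·(-81.9) + (1)·(+52.3) + (-1)·(-134.1) = 104.5 kJ/mol

ΔHrxn = 104.5 kJ/mol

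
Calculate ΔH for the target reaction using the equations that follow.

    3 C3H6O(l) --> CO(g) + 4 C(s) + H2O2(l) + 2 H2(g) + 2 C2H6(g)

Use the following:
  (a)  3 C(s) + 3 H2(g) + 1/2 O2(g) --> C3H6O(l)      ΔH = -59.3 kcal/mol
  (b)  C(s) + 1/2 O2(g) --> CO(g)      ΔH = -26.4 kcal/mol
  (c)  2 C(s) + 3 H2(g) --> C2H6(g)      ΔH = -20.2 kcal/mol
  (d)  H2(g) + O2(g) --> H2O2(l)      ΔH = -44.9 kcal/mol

ΔH = 66.2 kcal/mol

(a) reversed and × 3 (C3H6O(l) must end up as a reactant; ×3 to match 3 C3H6O(l) in the target): (-3)·(-59.3) = +177.9 kcal/mol
(b) as written (CO(g) already on the product side): -26.4 kcal/mol
(c) × 2 (×2 to match 2 C2H6(g) in the target): (2)·(-20.2) = -40.4 kcal/mol
(d) as written (H2O2(l) already on the product side): -44.9 kcal/mol
Summing the manipulated equations, ΔH = (-3)·(-59.3) + (1)·(-26.4) + (2)·(-20.2) + (1)·(-44.9) = 66.2 kcal/mol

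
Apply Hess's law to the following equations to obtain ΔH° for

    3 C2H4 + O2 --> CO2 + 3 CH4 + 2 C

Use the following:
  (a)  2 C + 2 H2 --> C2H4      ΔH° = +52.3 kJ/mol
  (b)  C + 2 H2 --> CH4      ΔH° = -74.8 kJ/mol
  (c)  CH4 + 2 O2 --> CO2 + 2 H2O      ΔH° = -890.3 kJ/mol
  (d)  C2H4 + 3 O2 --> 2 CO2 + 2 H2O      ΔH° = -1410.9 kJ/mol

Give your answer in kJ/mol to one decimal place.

ΔH° = -774.8 kJ/mol

(a) reversed and × 2: (-2)·(+52.3) = -104.6 kJ/mol
(b) × 2: (2)·(-74.8) = -149.6 kJ/mol
(c) reversed: +890.3 kJ/mol
(d) as written: -1410.9 kJ/mol
Since enthalpy is a state function, ΔH° = (-104.6) + (-149.6) + (+890.3) + (-1410.9) = -774.8 kJ/mol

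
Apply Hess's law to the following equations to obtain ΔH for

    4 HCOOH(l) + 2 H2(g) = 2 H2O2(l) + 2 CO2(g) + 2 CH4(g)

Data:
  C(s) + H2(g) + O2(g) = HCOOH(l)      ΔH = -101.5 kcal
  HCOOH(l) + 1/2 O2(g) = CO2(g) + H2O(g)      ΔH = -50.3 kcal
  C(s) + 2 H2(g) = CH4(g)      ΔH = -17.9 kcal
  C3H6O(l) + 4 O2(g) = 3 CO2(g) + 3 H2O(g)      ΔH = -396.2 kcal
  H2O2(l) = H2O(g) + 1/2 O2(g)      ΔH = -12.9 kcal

ΔH = 92.4 kcal

equation 1 reversed and × 2: (-2)·(-101.5) = +203.0 kcal
equation 2 × 2: (2)·(-50.3) = -100.6 kcal
equation 3 × 2: (2)·(-17.9) = -35.8 kcal
equation 4: not needed.
equation 5 reversed and × 2: (-2)·(-12.9) = +25.8 kcal
Since enthalpy is a state function, ΔH = (+203.0) + (-100.6) + (-35.8) + (+25.8) = 92.4 kcal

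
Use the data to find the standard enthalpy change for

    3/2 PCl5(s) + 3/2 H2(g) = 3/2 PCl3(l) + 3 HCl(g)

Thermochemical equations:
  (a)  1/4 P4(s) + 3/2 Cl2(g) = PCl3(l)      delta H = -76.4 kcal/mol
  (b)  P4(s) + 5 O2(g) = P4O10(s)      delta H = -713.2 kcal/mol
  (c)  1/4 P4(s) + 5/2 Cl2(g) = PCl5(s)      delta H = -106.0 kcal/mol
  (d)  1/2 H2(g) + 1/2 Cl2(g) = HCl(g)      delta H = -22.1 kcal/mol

(a) × 3/2 (×3/2 to match 3/2 PCl3(l) in the target): (3/2)·(-76.4) = -114.6 kcal/mol
(b): not needed (P4O10(s) appears nowhere else).
(c) reversed and × 3/2 (reverse to put PCl5(s) on the reactant side; ×3/2 to match 3/2 PCl5(s) in the target): (-3/2)·(-106.0) = +159.0 kcal/mol
(d) × 3 (scale by 3 for the 3 HCl(g)): (3)·(-22.1) = -66.3 kcal/mol
delta H = (3/2)·(-76.4) + (-3/2)·(-106.0) + (3)·(-22.1) = -21.9 kcal/mol

delta H = -21.9 kcal/mol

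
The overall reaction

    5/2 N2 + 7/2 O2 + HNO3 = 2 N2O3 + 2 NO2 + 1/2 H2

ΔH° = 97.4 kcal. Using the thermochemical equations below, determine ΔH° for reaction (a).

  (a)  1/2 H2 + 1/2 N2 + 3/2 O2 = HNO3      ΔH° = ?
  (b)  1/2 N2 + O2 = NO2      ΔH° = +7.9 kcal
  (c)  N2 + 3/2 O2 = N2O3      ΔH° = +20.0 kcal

(a) reversed: contributes −x
(b) × 2: (2)·(+7.9) = +15.8 kcal
(c) × 2: (2)·(+20.0) = +40.0 kcal
+97.4 = (+15.8) + (+40.0) − x
x = (+97.4 − (+55.8)) / (-1) = -41.6 kcal

ΔH° = -41.6 kcal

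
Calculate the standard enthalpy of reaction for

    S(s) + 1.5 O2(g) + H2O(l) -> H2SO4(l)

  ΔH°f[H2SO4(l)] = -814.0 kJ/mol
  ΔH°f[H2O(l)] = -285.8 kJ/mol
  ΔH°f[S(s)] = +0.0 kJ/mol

ΔH°rxn = Σ nΔHf°(products) − Σ nΔHf°(reactants).
Products: 1·(-814.0) = -814.0
Reactants: 1·(+0.0) + 3/2·(+0.0) + 1·(-285.8) = -285.8
ΔH°rxn = (-814.0) − (-285.8) = -528.2 kJ/mol

ΔH°rxn = -528.2 kJ/mol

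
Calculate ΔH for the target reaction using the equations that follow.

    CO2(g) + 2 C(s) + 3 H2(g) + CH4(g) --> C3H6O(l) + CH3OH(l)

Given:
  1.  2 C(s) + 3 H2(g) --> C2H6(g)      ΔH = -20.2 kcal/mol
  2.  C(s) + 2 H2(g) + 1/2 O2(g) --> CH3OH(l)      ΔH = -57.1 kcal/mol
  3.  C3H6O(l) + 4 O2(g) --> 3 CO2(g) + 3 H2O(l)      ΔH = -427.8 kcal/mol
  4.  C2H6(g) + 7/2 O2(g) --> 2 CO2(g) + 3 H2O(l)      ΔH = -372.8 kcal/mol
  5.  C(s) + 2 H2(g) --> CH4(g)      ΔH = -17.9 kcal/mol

ΔH = -4.4 kcal/mol

eq. 1 as written: -20.2 kcal/mol
eq. 2 as written (CH3OH(l) already on the product side): -57.1 kcal/mol
eq. 3 reversed (reverse to put C3H6O(l) on the product side): +427.8 kcal/mol
eq. 4 as written: -372.8 kcal/mol
eq. 5 reversed (CH4(g) must end up as a reactant): +17.9 kcal/mol
Combining the equations, ΔH = (-20.2) + (-57.1) + (+427.8) + (-372.8) + (+17.9) = -4.4 kcal/mol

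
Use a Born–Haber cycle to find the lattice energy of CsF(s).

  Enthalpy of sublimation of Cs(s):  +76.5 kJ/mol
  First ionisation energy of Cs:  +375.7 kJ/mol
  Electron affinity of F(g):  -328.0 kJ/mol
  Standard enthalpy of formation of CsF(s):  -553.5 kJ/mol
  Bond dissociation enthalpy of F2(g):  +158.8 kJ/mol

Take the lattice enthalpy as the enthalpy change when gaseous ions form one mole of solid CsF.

ΔHf° = 1·ΔHsub + 1·(ΣIE) + 1/2·D(F2) + 1·EA + U
-553.5 = 1·(+76.5) + 1·(+375.7) + 1/2·(+158.8) + 1·(-328.0) + U
U = -553.5 − (+203.6) = -757.1 kJ/mol

U = -757.1 kJ/mol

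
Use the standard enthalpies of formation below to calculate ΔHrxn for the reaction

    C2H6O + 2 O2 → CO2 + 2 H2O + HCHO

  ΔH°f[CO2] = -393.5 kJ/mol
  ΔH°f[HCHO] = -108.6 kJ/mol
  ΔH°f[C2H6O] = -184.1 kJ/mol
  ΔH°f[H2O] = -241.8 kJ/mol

ΔH°rxn = Σ nΔHf°(products) − Σ nΔHf°(reactants).
Products: 1·(-393.5) + 2·(-241.8) + 1·(-108.6) = -985.7
Reactants: 1·(-184.1) + 2·(+0.0) = -184.1
ΔHrxn = (-985.7) − (-184.1) = -801.6 kJ/mol

ΔHrxn = -801.6 kJ/mol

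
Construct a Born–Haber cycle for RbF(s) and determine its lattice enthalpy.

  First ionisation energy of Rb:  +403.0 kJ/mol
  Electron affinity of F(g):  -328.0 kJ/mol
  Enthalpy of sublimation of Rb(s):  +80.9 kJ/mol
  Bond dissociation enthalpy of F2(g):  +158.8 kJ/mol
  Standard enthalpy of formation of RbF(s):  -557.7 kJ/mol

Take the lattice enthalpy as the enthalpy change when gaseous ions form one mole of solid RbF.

U = -793.0 kJ/mol

ΔHf° = 1·ΔHsub + 1·(ΣIE) + 1/2·D(F2) + 1·EA + U
-557.7 = 1·(+80.9) + 1·(+403.0) + 1/2·(+158.8) + 1·(-328.0) + U
U = -557.7 − (+235.3) = -793.0 kJ/mol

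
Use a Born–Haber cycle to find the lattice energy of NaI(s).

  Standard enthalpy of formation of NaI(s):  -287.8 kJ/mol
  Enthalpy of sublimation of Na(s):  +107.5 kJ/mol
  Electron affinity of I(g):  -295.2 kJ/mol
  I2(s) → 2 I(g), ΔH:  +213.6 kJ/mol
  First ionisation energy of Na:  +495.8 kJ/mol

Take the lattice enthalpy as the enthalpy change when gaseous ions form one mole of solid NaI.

U = -702.7 kJ/mol

ΔHf° = 1·ΔHsub + 1·(ΣIE) + 1/2·D(I2) + 1·EA + U
-287.8 = 1·(+107.5) + 1·(+495.8) + 1/2·(+213.6) + 1·(-295.2) + U
U = -287.8 − (+414.9) = -702.7 kJ/mol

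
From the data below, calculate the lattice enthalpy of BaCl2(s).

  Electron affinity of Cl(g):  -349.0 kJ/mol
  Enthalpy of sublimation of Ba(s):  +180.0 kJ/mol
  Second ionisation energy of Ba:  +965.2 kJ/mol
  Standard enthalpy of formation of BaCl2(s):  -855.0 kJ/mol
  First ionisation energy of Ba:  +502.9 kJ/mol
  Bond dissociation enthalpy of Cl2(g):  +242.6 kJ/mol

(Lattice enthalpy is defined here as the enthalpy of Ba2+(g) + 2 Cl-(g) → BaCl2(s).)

ΔHf° = 1·ΔHsub + 1·(ΣIE) + 1·D(Cl2) + 2·EA + U
-855.0 = 1·(+180.0) + 1·(+1468.1) + 1·(+242.6) + 2·(-349.0) + U
U = -855.0 − (+1192.7) = -2047.7 kJ/mol

U = -2047.7 kJ/mol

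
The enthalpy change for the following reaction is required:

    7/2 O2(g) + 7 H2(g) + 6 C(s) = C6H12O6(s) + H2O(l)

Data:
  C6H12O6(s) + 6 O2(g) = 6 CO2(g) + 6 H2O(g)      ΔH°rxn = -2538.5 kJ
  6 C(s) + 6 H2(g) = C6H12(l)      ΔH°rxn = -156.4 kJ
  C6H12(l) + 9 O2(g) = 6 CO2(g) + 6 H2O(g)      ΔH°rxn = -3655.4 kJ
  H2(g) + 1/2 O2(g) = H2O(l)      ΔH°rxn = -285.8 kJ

ΔH°rxn = -1559.1 kJ

equation 1 reversed (reverse to put C6H12O6(s) on the product side): +2538.5 kJ
equation 2 as written (C(s) already on the reactant side): -156.4 kJ
equation 3 as written: -3655.4 kJ
equation 4 as written (H2O(l) already on the product side): -285.8 kJ
ΔH°rxn = (+2538.5) + (-156.4) + (-3655.4) + (-285.8) = -1559.1 kJ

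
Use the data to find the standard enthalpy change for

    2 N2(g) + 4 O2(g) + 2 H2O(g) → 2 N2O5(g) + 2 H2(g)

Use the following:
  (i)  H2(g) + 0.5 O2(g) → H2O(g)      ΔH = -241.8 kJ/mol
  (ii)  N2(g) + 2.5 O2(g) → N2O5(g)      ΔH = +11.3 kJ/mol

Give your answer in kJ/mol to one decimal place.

(i) reversed and × 2 (reverse to put H2O(g) on the reactant side; scale by 2 for the 2 H2O(g)): (-2)·(-241.8) = +483.6 kJ/mol
(ii) × 2 (scale by 2 for the 2 N2O5(g)): (2)·(+11.3) = +22.6 kJ/mol
Since enthalpy is a state function, ΔH = (-2)·(-241.8) + (2)·(+11.3) = 506.2 kJ/mol

ΔH = 506.2 kJ/mol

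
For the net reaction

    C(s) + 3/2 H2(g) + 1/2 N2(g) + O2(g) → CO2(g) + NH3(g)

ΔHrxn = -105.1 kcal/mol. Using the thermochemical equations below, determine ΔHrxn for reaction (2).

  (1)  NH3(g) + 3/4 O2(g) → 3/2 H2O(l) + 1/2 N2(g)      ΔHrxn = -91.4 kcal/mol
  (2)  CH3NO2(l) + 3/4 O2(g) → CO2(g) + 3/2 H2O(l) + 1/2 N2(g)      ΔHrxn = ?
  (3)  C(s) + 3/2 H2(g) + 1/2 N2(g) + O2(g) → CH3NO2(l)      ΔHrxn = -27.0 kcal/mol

ΔHrxn = -169.5 kcal/mol

(1) reversed (reverse to put NH3(g) on the product side): +91.4 kcal/mol
(2) as written (CO2(g) already on the product side): contributes x
(3) as written (C(s) already on the reactant side): -27.0 kcal/mol
-105.1 = (+91.4) + (-27.0) + x
x = (-105.1 − (+64.4)) / (1) = -169.5 kcal/mol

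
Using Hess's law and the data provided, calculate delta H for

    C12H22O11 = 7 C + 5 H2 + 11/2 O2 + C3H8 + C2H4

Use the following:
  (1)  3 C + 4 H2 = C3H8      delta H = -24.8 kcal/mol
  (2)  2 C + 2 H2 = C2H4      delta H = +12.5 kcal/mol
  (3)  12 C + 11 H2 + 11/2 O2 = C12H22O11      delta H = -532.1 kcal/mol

(1) as written (C3H8 already on the product side): -24.8 kcal/mol
(2) as written (C2H4 already on the product side): +12.5 kcal/mol
(3) reversed (C12H22O11 must end up as a reactant): +532.1 kcal/mol
Summing the manipulated equations, delta H = (1)·(-24.8) + (1)·(+12.5) + (-1)·(-532.1) = 519.8 kcal/mol

delta H = 519.8 kcal/mol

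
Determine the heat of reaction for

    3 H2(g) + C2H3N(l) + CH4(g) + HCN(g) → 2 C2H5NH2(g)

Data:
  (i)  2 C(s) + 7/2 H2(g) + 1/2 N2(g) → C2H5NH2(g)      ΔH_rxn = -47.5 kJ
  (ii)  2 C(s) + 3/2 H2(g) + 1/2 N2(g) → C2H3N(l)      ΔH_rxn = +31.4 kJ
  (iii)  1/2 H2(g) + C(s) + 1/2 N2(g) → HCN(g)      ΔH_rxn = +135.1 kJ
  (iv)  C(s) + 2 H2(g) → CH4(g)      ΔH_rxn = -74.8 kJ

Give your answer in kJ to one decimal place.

(i) × 2 (scale by 2 for the 2 C2H5NH2(g)): (2)·(-47.5) = -95.0 kJ
(ii) reversed (C2H3N(l) must end up as a reactant): -31.4 kJ
(iii) reversed (HCN(g) must end up as a reactant): -135.1 kJ
(iv) reversed (CH4(g) must end up as a reactant): +74.8 kJ
By Hess's law, ΔH_rxn = (2)·(-47.5) + (-1)·(+31.4) + (-1)·(+135.1) + (-1)·(-74.8) = -186.7 kJ

ΔH_rxn = -186.7 kJ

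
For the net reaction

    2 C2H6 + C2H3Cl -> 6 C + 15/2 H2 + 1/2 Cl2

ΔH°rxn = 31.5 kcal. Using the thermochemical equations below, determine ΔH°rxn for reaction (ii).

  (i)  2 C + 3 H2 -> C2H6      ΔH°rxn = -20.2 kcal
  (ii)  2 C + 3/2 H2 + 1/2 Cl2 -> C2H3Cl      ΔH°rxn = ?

(i) reversed and × 2: (-2)·(-20.2) = +40.4 kcal
(ii) reversed: contributes −x
+31.5 = (+40.4) − x
x = (+31.5 − (+40.4)) / (-1) = 8.9 kcal

ΔH°rxn = 8.9 kcal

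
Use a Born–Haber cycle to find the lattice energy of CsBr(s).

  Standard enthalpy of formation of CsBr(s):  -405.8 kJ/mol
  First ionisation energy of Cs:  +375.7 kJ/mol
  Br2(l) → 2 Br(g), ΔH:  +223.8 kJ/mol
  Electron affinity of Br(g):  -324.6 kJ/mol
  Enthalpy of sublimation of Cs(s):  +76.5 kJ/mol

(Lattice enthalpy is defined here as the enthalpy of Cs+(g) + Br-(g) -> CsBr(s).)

ΔHf° = 1·ΔHsub + 1·(ΣIE) + 1/2·D(Br2) + 1·EA + U
-405.8 = 1·(+76.5) + 1·(+375.7) + 1/2·(+223.8) + 1·(-324.6) + U
U = -405.8 − (+239.5) = -645.3 kJ/mol

U = -645.3 kJ/mol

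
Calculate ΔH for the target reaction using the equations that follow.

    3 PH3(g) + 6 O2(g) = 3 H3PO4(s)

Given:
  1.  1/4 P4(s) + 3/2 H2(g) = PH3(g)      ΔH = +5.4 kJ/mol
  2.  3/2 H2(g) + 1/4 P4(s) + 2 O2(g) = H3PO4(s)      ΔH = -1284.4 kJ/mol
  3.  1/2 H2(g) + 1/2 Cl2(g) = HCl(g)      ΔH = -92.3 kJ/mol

eq. 1 reversed and × 3 (reverse to put PH3(g) on the reactant side; ×3 to match 3 PH3(g) in the target): (-3)·(+5.4) = -16.2 kJ/mol
eq. 2 × 3 (×3 to match 3 H3PO4(s) in the target): (3)·(-1284.4) = -3853.2 kJ/mol
eq. 3: not needed (Cl2(g) appears nowhere else).
Summing the manipulated equations, ΔH = (-3)·(+5.4) + (3)·(-1284.4) = -3869.4 kJ/mol

ΔH = -3869.4 kJ/mol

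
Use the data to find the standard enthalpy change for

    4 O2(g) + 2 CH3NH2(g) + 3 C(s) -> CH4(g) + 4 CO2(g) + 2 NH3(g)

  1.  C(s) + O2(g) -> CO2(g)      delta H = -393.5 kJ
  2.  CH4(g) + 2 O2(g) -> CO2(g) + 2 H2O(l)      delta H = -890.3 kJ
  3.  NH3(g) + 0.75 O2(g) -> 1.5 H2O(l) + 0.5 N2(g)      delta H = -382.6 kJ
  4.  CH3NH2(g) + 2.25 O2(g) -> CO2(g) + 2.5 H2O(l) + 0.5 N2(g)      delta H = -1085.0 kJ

eq. 1 × 3 (×3 to match 3 C(s) in the target): (3)·(-393.5) = -1180.5 kJ
eq. 2 reversed (reverse to put CH4(g) on the product side): +890.3 kJ
eq. 3 reversed and × 2 (reverse to put NH3(g) on the product side; ×2 to match 2 NH3(g) in the target): (-2)·(-382.6) = +765.2 kJ
eq. 4 × 2 (scale by 2 for the 2 CH3NH2(g)): (2)·(-1085.0) = -2170.0 kJ
Since enthalpy is a state function, delta H = (3)·(-393.5) + (-1)·(-890.3) + (-2)·(-382.6) + (2)·(-1085.0) = -1695.0 kJ

delta H = -1695.0 kJ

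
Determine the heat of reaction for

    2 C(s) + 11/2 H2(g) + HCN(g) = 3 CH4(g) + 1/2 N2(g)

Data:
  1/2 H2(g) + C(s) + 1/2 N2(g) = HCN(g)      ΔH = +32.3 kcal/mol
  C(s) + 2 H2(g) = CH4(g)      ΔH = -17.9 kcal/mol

equation 1 reversed (reverse to put HCN(g) on the reactant side): -32.3 kcal/mol
equation 2 × 3 (×3 to match 3 CH4(g) in the target): (3)·(-17.9) = -53.7 kcal/mol
ΔH = (-1)·(+32.3) + (3)·(-17.9) = -86.0 kcal/mol

ΔH = -86.0 kcal/mol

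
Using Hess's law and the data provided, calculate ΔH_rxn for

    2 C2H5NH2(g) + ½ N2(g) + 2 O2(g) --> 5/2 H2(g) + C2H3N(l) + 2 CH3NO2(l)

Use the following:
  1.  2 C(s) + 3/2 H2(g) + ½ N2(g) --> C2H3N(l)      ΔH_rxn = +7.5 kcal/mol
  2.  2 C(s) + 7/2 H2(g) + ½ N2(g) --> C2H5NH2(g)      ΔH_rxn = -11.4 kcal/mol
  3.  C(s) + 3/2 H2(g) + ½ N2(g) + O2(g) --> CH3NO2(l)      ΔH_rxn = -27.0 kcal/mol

ΔH_rxn = -23.7 kcal/mol

eq. 1 as written: +7.5 kcal/mol
eq. 2 reversed and × 2: (-2)·(-11.4) = +22.8 kcal/mol
eq. 3 × 2: (2)·(-27.0) = -54.0 kcal/mol
ΔH_rxn = (1)·(+7.5) + (-2)·(-11.4) + (2)·(-27.0) = -23.7 kcal/mol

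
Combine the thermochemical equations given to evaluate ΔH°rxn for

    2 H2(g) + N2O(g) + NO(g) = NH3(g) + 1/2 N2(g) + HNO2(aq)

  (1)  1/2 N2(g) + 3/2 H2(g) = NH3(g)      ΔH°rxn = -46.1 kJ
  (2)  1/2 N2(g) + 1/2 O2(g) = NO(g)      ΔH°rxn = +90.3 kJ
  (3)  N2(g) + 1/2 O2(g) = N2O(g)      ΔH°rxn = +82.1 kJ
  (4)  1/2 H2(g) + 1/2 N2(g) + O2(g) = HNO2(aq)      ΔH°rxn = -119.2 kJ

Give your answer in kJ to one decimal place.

(1) as written: -46.1 kJ
(2) reversed: -90.3 kJ
(3) reversed: -82.1 kJ
(4) as written: -119.2 kJ
Since enthalpy is a state function, ΔH°rxn = (-46.1) + (-90.3) + (-82.1) + (-119.2) = -337.7 kJ

ΔH°rxn = -337.7 kJ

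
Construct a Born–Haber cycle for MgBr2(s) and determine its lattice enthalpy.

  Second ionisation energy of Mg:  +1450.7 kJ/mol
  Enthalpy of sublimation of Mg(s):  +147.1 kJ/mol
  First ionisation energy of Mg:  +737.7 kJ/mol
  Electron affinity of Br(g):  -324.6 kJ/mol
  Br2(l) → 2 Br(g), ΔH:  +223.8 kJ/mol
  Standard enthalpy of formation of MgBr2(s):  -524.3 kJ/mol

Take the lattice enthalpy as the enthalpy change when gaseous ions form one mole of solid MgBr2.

U = -2434.4 kJ/mol

ΔHf° = 1·ΔHsub + 1·(ΣIE) + 1·D(Br2) + 2·EA + U
-524.3 = 1·(+147.1) + 1·(+2188.4) + 1·(+223.8) + 2·(-324.6) + U
U = -524.3 − (+1910.1) = -2434.4 kJ/mol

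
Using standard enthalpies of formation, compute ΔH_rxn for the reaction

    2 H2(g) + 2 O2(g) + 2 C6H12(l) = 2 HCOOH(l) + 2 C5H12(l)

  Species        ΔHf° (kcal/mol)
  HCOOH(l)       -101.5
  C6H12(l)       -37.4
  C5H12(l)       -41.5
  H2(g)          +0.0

Products: 2·(-101.5) + 2·(-41.5) = -286.0
Reactants: 2·(+0.0) + 2·(+0.0) + 2·(-37.4) = -74.8
ΔH_rxn = (-286.0) − (-74.8) = -211.2 kcal/mol

ΔH_rxn = -211.2 kcal/mol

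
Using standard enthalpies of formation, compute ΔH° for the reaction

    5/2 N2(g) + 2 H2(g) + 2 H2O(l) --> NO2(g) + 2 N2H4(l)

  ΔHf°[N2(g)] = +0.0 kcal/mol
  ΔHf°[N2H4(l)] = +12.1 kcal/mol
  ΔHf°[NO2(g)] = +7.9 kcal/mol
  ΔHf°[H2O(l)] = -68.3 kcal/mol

ΔH° = 168.7 kcal/mol

Products: 1·(+7.9) + 2·(+12.1) = +32.1
Reactants: 5/2·(+0.0) + 2·(+0.0) + 2·(-68.3) = -136.6
ΔH° = (+32.1) − (-136.6) = 168.7 kcal/mol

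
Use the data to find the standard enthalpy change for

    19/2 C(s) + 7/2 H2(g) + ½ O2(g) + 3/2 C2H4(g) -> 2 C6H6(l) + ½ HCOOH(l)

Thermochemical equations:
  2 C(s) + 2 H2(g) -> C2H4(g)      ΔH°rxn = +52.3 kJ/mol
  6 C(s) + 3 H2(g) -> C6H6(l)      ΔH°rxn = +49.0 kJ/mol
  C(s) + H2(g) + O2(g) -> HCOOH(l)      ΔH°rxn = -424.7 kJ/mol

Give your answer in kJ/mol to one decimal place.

equation 1 reversed and × 3/2: (-3/2)·(+52.3) = -78.45 kJ/mol
equation 2 × 2: (2)·(+49.0) = +98.0 kJ/mol
equation 3 × 1/2: (1/2)·(-424.7) = -212.35 kJ/mol
Summing the manipulated equations, ΔH°rxn = (-78.45) + (+98.0) + (-212.35) = -192.8 kJ/mol

ΔH°rxn = -192.8 kJ/mol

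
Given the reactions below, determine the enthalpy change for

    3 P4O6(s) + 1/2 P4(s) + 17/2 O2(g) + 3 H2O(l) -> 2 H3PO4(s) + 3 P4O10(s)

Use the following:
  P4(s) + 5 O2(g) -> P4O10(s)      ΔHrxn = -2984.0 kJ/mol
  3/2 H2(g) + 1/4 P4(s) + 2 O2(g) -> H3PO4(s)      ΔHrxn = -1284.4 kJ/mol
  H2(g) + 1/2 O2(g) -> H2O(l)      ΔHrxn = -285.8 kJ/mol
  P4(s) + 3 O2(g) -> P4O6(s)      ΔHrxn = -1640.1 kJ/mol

equation 1 × 3 (scale by 3 for the 3 P4O10(s)): (3)·(-2984.0) = -8952.0 kJ/mol
equation 2 × 2 (scale by 2 for the 2 H3PO4(s)): (2)·(-1284.4) = -2568.8 kJ/mol
equation 3 reversed and × 3 (H2O(l) must end up as a reactant; ×3 to match 3 H2O(l) in the target): (-3)·(-285.8) = +857.4 kJ/mol
equation 4 reversed and × 3 (reverse to put P4O6(s) on the reactant side; scale by 3 for the 3 P4O6(s)): (-3)·(-1640.1) = +4920.3 kJ/mol
ΔHrxn = (-8952.0) + (-2568.8) + (+857.4) + (+4920.3) = -5743.1 kJ/mol

ΔHrxn = -5743.1 kJ/mol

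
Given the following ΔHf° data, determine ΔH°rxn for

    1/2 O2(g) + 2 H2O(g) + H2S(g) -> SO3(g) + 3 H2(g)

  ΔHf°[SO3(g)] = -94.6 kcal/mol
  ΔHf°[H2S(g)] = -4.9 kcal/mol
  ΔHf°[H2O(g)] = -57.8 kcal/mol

ΔH°rxn = Σ nΔHf°(products) − Σ nΔHf°(reactants).
Products: 1·(-94.6) + 3·(+0.0) = -94.6
Reactants: 1/2·(+0.0) + 2·(-57.8) + 1·(-4.9) = -120.5
ΔH°rxn = (-94.6) − (-120.5) = 25.9 kcal/mol

ΔH°rxn = 25.9 kcal/mol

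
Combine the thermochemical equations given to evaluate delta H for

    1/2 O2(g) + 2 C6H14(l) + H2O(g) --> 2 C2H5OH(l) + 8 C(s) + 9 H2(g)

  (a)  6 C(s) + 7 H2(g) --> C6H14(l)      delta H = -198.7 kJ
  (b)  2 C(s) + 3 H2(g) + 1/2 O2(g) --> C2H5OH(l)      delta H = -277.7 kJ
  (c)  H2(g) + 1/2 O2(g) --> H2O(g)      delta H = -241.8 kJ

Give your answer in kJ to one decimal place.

delta H = 83.8 kJ

(a) reversed and × 2 (reverse to put C6H14(l) on the reactant side; scale by 2 for the 2 C6H14(l)): (-2)·(-198.7) = +397.4 kJ
(b) × 2 (scale by 2 for the 2 C2H5OH(l)): (2)·(-277.7) = -555.4 kJ
(c) reversed (reverse to put H2O(g) on the reactant side): +241.8 kJ
By Hess's law, delta H = (+397.4) + (-555.4) + (+241.8) = 83.8 kJ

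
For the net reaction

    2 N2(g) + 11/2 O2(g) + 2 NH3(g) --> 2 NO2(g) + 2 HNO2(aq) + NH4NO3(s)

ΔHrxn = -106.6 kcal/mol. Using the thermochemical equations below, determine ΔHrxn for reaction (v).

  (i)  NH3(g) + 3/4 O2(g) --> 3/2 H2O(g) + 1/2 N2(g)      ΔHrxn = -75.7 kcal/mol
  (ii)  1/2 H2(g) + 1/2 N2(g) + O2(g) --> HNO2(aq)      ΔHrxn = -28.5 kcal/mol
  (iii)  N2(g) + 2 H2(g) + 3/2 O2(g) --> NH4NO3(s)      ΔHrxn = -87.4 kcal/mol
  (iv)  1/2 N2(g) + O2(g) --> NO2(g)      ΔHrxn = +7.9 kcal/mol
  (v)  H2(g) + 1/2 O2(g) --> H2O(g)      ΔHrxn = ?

ΔHrxn = -57.8 kcal/mol

(i) × 2: (2)·(-75.7) = -151.4 kcal/mol
(ii) × 2: (2)·(-28.5) = -57.0 kcal/mol
(iii) as written: -87.4 kcal/mol
(iv) × 2: (2)·(+7.9) = +15.8 kcal/mol
(v) reversed and × 3: contributes −3·x
-106.6 = (-151.4) + (-57.0) + (-87.4) + (+15.8) − 3·x
x = (-106.6 − (-280.0)) / (-3) = -57.8 kcal/mol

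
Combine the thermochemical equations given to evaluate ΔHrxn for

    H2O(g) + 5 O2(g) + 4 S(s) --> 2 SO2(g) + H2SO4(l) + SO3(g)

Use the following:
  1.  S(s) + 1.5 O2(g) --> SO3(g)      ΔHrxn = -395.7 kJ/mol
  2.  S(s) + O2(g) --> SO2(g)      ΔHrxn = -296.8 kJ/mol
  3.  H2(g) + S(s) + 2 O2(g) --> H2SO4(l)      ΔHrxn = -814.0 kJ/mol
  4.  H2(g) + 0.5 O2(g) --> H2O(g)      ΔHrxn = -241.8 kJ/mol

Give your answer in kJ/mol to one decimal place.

ΔHrxn = -1561.5 kJ/mol

eq. 1 as written (SO3(g) already on the product side): -395.7 kJ/mol
eq. 2 × 2 (scale by 2 for the 2 SO2(g)): (2)·(-296.8) = -593.6 kJ/mol
eq. 3 as written (H2SO4(l) already on the product side): -814.0 kJ/mol
eq. 4 reversed (H2O(g) must end up as a reactant): +241.8 kJ/mol
ΔHrxn = (1)·(-395.7) + (2)·(-296.8) + (1)·(-814.0) + (-1)·(-241.8) = -1561.5 kJ/mol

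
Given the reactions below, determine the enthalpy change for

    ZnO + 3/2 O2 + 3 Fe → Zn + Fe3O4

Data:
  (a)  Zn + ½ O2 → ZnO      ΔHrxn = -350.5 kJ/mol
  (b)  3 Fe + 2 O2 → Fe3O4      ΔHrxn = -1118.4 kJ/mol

ΔHrxn = -767.9 kJ/mol

(a) reversed (ZnO must end up as a reactant): +350.5 kJ/mol
(b) as written (Fe3O4 already on the product side): -1118.4 kJ/mol
ΔHrxn = (-1)·(-350.5) + (1)·(-1118.4) = -767.9 kJ/mol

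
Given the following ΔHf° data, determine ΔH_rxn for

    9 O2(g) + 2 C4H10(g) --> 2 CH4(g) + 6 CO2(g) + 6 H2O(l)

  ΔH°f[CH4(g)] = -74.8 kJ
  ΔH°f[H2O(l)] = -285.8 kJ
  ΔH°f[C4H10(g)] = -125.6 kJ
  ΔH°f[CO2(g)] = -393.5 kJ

Products: 2·(-74.8) + 6·(-393.5) + 6·(-285.8) = -4225.4
Reactants: 9·(+0.0) + 2·(-125.6) = -251.2
ΔH_rxn = (-4225.4) − (-251.2) = -3974.2 kJ

ΔH_rxn = -3974.2 kJ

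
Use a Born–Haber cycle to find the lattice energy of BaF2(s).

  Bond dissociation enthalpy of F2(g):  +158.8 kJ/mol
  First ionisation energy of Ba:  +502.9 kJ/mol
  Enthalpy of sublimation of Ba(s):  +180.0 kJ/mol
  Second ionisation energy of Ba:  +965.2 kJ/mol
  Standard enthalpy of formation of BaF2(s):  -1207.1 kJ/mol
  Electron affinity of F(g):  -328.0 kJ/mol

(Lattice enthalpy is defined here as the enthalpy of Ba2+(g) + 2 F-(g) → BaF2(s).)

ΔHf° = 1·ΔHsub + 1·(ΣIE) + 1·D(F2) + 2·EA + U
-1207.1 = 1·(+180.0) + 1·(+1468.1) + 1·(+158.8) + 2·(-328.0) + U
U = -1207.1 − (+1150.9) = -2358.0 kJ/mol

U = -2358.0 kJ/mol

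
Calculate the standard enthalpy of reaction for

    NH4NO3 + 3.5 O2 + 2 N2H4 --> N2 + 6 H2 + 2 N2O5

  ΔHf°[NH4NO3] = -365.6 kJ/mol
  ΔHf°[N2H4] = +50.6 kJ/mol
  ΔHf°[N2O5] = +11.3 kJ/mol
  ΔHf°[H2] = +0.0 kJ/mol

ΔH° = 287.0 kJ/mol

Products: 1·(+0.0) + 6·(+0.0) + 2·(+11.3) = +22.6
Reactants: 1·(-365.6) + 7/2·(+0.0) + 2·(+50.6) = -264.4
ΔH° = (+22.6) − (-264.4) = 287.0 kJ/mol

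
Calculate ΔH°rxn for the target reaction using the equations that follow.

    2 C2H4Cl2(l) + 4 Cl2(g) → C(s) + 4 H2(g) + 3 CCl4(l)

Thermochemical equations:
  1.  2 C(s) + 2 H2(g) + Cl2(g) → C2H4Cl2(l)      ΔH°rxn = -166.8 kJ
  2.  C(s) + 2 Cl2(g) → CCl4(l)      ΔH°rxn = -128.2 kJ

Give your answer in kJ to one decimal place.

ΔH°rxn = -51.0 kJ

eq. 1 reversed and × 2: (-2)·(-166.8) = +333.6 kJ
eq. 2 × 3: (3)·(-128.2) = -384.6 kJ
ΔH°rxn = (+333.6) + (-384.6) = -51.0 kJ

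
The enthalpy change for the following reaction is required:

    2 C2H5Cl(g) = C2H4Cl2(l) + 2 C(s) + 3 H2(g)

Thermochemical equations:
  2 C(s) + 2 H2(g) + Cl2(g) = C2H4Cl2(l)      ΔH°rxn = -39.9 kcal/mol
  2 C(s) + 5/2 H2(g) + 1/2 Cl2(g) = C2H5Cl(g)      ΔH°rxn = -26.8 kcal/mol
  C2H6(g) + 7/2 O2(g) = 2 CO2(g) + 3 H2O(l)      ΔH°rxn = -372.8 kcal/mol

ΔH°rxn = 13.7 kcal/mol

equation 1 as written (C2H4Cl2(l) already on the product side): -39.9 kcal/mol
equation 2 reversed and × 2 (C2H5Cl(g) must end up as a reactant; ×2 to match 2 C2H5Cl(g) in the target): (-2)·(-26.8) = +53.6 kcal/mol
equation 3: not needed (CO2(g) appears nowhere else).
Combining the equations, ΔH°rxn = (1)·(-39.9) + (-2)·(-26.8) = 13.7 kcal/mol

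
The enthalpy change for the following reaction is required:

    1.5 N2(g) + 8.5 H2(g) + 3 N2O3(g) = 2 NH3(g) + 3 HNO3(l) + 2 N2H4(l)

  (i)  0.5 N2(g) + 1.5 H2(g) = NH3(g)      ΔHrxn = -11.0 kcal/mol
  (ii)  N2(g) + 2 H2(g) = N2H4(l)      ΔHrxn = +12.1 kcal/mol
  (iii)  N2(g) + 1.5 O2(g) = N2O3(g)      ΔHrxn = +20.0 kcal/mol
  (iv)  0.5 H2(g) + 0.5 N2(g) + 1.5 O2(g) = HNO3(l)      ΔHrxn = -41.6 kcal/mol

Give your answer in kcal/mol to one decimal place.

(i) × 2 (scale by 2 for the 2 NH3(g)): (2)·(-11.0) = -22.0 kcal/mol
(ii) × 2 (×2 to match 2 N2H4(l) in the target): (2)·(+12.1) = +24.2 kcal/mol
(iii) reversed and × 3 (N2O3(g) must end up as a reactant; scale by 3 for the 3 N2O3(g)): (-3)·(+20.0) = -60.0 kcal/mol
(iv) × 3 (scale by 3 for the 3 HNO3(l)): (3)·(-41.6) = -124.8 kcal/mol
By Hess's law, ΔHrxn = (2)·(-11.0) + (2)·(+12.1) + (-3)·(+20.0) + (3)·(-41.6) = -182.6 kcal/mol

ΔHrxn = -182.6 kcal/mol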